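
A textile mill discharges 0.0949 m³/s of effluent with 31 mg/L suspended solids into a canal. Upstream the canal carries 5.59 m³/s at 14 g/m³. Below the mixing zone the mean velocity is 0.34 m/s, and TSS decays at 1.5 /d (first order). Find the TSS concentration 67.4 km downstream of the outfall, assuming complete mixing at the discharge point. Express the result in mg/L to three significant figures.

After complete mixing, C₀ = (0.0949·31 + 5.59·14) / 5.685 = 14.28 mg/L.
Travel time t = 6.74e+04 m / 0.34 m/s = 1.982e+05 s = 2.294 d.
C = 14.28·exp(−1.5·2.294) = 14.28·0.03201 = 0.4573 mg/L.

0.457 mg/L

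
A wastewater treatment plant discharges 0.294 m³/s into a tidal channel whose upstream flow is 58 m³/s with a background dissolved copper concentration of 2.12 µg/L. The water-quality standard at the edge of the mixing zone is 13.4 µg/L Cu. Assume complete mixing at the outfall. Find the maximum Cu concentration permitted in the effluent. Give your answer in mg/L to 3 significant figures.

2.12 µg/L = 0.00212 mg/L.
13.4 µg/L = 0.0134 mg/L.
Mass balance: 0.0134·58.29 = 0.294·Cₑ + 58·0.00212.
Cₑ = (0.7811 − 0.123) / 0.294 = 2.239 mg/L.

2.24 mg/L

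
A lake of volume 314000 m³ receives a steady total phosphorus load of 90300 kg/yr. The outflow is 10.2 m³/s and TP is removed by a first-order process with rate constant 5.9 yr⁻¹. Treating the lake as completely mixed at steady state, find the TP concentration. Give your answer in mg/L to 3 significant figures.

0.279 mg/L

Outflow Q = 10.2 m³/s × 3.156e+07 s/yr = 3.219e+08 m³/yr.
Steady-state CSTR mass balance: W = Q·C + k·V·C, so C = W/(Q + kV).
Q + kV = 3.219e+08 + 5.9·314000 = 3.237e+08 m³/yr.
C = 90300/3.237e+08 = 0.0002789 kg/m³ = 0.2789 mg/L.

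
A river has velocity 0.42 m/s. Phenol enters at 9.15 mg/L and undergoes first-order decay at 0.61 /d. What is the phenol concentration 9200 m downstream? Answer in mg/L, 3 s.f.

Travel time t = 9200 m / 0.42 m/s = 9200/0.42 = 2.19e+04 s = 0.2535 d.
First-order decay: C = 9.15·exp(−0.61·0.2535) = 9.15·0.8567 = 7.839 mg/L.

7.84 mg/L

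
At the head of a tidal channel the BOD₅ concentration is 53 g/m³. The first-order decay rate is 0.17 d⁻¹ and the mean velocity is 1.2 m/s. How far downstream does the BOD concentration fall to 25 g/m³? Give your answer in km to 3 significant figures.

458 km

From C = C₀·e^(−kt), t = ln(C₀/C)/k = ln(53/25)/0.17 = 0.7514/0.17 = 4.42 d.
Distance = v·t = 1.2 m/s × 3.819e+05 s = 4.583e+05 m = 458.3 km.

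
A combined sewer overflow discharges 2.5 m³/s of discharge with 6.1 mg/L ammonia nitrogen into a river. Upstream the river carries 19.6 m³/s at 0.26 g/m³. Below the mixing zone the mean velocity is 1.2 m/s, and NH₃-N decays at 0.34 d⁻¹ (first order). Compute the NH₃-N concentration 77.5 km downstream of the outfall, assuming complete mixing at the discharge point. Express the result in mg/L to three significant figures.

After complete mixing, C₀ = (2.5·6.1 + 19.6·0.26) / 22.1 = 0.9206 mg/L.
Travel time t = 7.75e+04 m / 1.2 m/s = 6.458e+04 s = 0.7475 d.
C = 0.9206·exp(−0.34·0.7475) = 0.9206·0.7756 = 0.714 mg/L.

0.714 mg/L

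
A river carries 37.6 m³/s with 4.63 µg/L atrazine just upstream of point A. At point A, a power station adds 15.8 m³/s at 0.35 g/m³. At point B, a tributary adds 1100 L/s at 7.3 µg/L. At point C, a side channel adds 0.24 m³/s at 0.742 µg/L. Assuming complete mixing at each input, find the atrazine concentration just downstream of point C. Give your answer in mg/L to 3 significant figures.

4.63 µg/L = 0.00463 mg/L.
After input A: C = (37.6·0.00463 + 15.8·0.35) / 53.4 = 0.1068 mg/L.
1100 L/s = 1.1 m³/s.
7.3 µg/L = 0.0073 mg/L.
After input B: C = (53.4·0.1068 + 1.1·0.0073) / 54.5 = 0.1048 mg/L.
0.742 µg/L = 0.000742 mg/L.
After input C: C = (54.5·0.1048 + 0.24·0.000742) / 54.74 = 0.1044 mg/L.

0.104 mg/L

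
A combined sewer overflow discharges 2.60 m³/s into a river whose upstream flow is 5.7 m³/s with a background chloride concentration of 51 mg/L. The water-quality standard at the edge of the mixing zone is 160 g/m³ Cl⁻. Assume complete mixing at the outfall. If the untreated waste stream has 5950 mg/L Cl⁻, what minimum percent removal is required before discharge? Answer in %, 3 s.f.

93.3 %

Mass balance: 160·8.3 = 2.6·Cₑ + 5.7·51.
Cₑ = (1328 − 290.7) / 2.6 = 399 mg/L.
Required removal = 1 − 399/5950 = 93.29 %.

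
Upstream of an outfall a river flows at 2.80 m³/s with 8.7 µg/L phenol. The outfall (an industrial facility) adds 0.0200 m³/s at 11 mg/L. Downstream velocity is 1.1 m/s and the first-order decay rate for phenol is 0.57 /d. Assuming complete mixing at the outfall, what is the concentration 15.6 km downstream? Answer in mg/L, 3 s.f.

8.7 µg/L = 0.0087 mg/L.
After complete mixing, C₀ = (0.02·11 + 2.8·0.0087) / 2.82 = 0.08665 mg/L.
Travel time t = 1.56e+04 m / 1.1 m/s = 1.418e+04 s = 0.1641 d.
C = 0.08665·exp(−0.57·0.1641) = 0.08665·0.9107 = 0.07891 mg/L.

0.0789 mg/L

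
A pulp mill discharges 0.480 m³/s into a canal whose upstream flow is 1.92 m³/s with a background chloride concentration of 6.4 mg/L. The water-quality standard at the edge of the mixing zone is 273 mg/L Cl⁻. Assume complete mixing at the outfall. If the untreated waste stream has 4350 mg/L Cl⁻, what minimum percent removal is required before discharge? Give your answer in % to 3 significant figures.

Mass balance: 273·2.4 = 0.48·Cₑ + 1.92·6.4.
Cₑ = (655.2 − 12.29) / 0.48 = 1339 mg/L.
Required removal = 1 − 1339/4350 = 69.21 %.

69.2 %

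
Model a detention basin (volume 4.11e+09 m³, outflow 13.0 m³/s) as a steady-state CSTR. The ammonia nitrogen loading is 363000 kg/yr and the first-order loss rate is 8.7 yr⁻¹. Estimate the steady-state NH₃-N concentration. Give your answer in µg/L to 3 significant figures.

Outflow Q = 13.0 m³/s × 3.156e+07 s/yr = 4.102e+08 m³/yr.
Steady-state CSTR mass balance: W = Q·C + k·V·C, so C = W/(Q + kV).
Q + kV = 4.102e+08 + 8.7·4.11e+09 = 3.617e+10 m³/yr.
C = 363000/3.617e+10 = 1.004e-05 kg/m³ = 0.01004 mg/L = 10.04 µg/L.

10.0 µg/L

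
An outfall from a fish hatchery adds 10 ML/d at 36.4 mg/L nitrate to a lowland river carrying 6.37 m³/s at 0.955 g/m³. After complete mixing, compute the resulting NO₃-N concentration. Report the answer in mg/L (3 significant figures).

1.59 mg/L

10 ML/d = 0.1157 m³/s.
By mass balance at complete mixing, C = (0.1157·36.4 + 6.37·0.955) / (0.1157 + 6.37) = 10.3/6.486 = 1.588 mg/L.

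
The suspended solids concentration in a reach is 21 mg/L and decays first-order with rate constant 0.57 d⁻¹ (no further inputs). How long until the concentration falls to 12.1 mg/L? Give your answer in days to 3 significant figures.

t = ln(C₀/C)/k = ln(21/12.1)/0.57 = 0.5513/0.57 = 0.9672 d.

0.967 d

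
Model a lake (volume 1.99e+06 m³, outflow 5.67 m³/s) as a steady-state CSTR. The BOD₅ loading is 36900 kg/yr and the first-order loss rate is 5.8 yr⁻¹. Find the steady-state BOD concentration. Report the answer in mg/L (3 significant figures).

0.194 mg/L

Outflow Q = 5.67 m³/s × 3.156e+07 s/yr = 1.789e+08 m³/yr.
Steady-state CSTR mass balance: W = Q·C + k·V·C, so C = W/(Q + kV).
Q + kV = 1.789e+08 + 5.8·1.99e+06 = 1.905e+08 m³/yr.
C = 36900/1.905e+08 = 0.0001937 kg/m³ = 0.1937 mg/L.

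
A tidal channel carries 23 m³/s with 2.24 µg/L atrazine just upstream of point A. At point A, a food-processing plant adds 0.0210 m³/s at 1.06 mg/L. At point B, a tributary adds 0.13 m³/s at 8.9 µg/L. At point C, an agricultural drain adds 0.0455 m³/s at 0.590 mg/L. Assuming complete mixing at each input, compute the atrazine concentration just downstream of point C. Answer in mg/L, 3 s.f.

2.24 µg/L = 0.00224 mg/L.
After input A: C = (23·0.00224 + 0.021·1.06) / 23.02 = 0.003205 mg/L.
8.9 µg/L = 0.0089 mg/L.
After input B: C = (23.02·0.003205 + 0.13·0.0089) / 23.15 = 0.003237 mg/L.
After input C: C = (23.15·0.003237 + 0.0455·0.59) / 23.2 = 0.004388 mg/L.

0.00439 mg/L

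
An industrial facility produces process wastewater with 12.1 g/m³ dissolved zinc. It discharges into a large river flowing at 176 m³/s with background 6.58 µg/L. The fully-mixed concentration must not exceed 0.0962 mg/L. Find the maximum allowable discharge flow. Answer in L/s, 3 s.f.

6.58 µg/L = 0.00658 mg/L.
Mass balance at complete mixing: C_std·(Q_w + Q_r) = Q_w·C_e + Q_r·C_b.
Rearranging, Q_w = Q_r·(C_std − C_b)/(C_e − C_std) = 176·(0.0962 − 0.00658) / (12.1 − 0.0962) = 1.314 m³/s.
= 1314 L/s.

1310 L/s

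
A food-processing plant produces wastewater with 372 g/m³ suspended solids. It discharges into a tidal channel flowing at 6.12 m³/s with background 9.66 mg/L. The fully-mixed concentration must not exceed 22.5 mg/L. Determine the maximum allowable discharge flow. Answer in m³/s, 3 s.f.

Mass balance at complete mixing: C_std·(Q_w + Q_r) = Q_w·C_e + Q_r·C_b.
Rearranging, Q_w = Q_r·(C_std − C_b)/(C_e − C_std) = 6.12·(22.5 − 9.66) / (372 − 22.5) = 0.2248 m³/s.

0.225 m³/s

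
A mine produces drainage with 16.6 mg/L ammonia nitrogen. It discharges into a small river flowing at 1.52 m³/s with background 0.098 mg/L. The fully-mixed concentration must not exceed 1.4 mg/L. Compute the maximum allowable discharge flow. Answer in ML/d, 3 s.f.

Mass balance at complete mixing: C_std·(Q_w + Q_r) = Q_w·C_e + Q_r·C_b.
Rearranging, Q_w = Q_r·(C_std − C_b)/(C_e − C_std) = 1.52·(1.4 − 0.098) / (16.6 − 1.4) = 0.1302 m³/s.
= 11.25 ML/d.

11.2 ML/d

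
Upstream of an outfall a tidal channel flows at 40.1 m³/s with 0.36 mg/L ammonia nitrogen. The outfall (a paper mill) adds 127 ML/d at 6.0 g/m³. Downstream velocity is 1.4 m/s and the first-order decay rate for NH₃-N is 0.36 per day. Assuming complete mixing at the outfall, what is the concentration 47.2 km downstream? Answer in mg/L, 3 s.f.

127 ML/d = 1.47 m³/s.
After complete mixing, C₀ = (1.47·6 + 40.1·0.36) / 41.57 = 0.5594 mg/L.
Travel time t = 4.72e+04 m / 1.4 m/s = 3.371e+04 s = 0.3902 d.
C = 0.5594·exp(−0.36·0.3902) = 0.5594·0.8689 = 0.4861 mg/L.

0.486 mg/L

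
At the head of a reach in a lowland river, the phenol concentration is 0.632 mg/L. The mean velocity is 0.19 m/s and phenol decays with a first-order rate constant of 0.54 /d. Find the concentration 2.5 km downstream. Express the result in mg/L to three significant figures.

Travel time t = 2.5 km / 0.19 m/s = 2500/0.19 = 1.316e+04 s = 0.1523 d.
First-order decay: C = 0.632·exp(−0.54·0.1523) = 0.632·0.9211 = 0.5821 mg/L.

0.582 mg/L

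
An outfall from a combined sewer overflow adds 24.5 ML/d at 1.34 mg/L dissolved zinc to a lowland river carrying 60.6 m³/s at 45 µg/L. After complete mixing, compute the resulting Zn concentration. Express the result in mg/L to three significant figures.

24.5 ML/d = 0.2836 m³/s.
45 µg/L = 0.045 mg/L.
Flow-weighted mixing gives C = (0.2836·1.34 + 60.6·0.045) / (0.2836 + 60.6) = 3.107/60.88 = 0.05103 mg/L.

0.0510 mg/L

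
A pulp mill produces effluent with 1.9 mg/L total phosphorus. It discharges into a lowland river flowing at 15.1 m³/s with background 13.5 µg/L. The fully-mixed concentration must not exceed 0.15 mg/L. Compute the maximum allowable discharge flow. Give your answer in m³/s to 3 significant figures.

13.5 µg/L = 0.0135 mg/L.
Mass balance at complete mixing: C_std·(Q_w + Q_r) = Q_w·C_e + Q_r·C_b.
Rearranging, Q_w = Q_r·(C_std − C_b)/(C_e − C_std) = 15.1·(0.15 − 0.0135) / (1.9 − 0.15) = 1.178 m³/s.

1.18 m³/s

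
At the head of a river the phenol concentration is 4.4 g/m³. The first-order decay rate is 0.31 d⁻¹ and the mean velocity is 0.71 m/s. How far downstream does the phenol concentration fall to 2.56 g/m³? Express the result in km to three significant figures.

From C = C₀·e^(−kt), t = ln(C₀/C)/k = ln(4.4/2.56)/0.31 = 0.5416/0.31 = 1.747 d.
Distance = v·t = 0.71 m/s × 1.509e+05 s = 1.072e+05 m = 107.2 km.

107 km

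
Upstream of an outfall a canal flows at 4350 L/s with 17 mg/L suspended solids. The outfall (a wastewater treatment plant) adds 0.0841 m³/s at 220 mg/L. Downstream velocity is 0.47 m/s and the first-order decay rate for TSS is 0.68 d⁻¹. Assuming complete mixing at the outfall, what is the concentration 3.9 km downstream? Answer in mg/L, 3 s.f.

19.5 mg/L

4350 L/s = 4.35 m³/s.
After complete mixing, C₀ = (0.0841·220 + 4.35·17) / 4.434 = 20.85 mg/L.
Travel time t = 3900 m / 0.47 m/s = 8298 s = 0.09604 d.
C = 20.85·exp(−0.68·0.09604) = 20.85·0.9368 = 19.53 mg/L.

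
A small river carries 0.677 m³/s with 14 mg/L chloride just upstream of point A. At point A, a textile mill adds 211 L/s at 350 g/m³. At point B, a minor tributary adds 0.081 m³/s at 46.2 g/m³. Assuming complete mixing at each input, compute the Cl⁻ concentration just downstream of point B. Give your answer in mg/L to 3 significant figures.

89.9 mg/L

211 L/s = 0.211 m³/s.
After input A: C = (0.677·14 + 0.211·350) / 0.888 = 93.84 mg/L.
After input B: C = (0.888·93.84 + 0.081·46.2) / 0.969 = 89.86 mg/L.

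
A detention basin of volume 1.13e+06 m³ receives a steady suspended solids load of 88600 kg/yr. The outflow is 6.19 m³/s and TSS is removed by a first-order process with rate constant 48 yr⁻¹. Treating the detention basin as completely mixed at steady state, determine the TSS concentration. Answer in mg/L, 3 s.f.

0.355 mg/L

Outflow Q = 6.19 m³/s × 3.156e+07 s/yr = 1.953e+08 m³/yr.
Steady-state CSTR mass balance: W = Q·C + k·V·C, so C = W/(Q + kV).
Q + kV = 1.953e+08 + 48·1.13e+06 = 2.496e+08 m³/yr.
C = 88600/2.496e+08 = 0.000355 kg/m³ = 0.355 mg/L.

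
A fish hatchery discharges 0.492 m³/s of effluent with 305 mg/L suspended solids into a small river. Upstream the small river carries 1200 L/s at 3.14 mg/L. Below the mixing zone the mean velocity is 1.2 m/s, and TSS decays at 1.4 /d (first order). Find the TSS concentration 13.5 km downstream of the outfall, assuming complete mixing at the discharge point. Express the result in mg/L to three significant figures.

1200 L/s = 1.2 m³/s.
After complete mixing, C₀ = (0.492·305 + 1.2·3.14) / 1.692 = 90.91 mg/L.
Travel time t = 1.35e+04 m / 1.2 m/s = 1.125e+04 s = 0.1302 d.
C = 90.91·exp(−1.4·0.1302) = 90.91·0.8334 = 75.76 mg/L.

75.8 mg/L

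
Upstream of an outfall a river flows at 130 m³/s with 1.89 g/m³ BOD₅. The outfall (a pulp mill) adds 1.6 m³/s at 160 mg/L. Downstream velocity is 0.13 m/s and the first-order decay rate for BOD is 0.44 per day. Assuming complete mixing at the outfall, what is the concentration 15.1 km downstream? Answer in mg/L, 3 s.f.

2.11 mg/L

After complete mixing, C₀ = (1.6·160 + 130·1.89) / 131.6 = 3.812 mg/L.
Travel time t = 1.51e+04 m / 0.13 m/s = 1.162e+05 s = 1.344 d.
C = 3.812·exp(−0.44·1.344) = 3.812·0.5535 = 2.11 mg/L.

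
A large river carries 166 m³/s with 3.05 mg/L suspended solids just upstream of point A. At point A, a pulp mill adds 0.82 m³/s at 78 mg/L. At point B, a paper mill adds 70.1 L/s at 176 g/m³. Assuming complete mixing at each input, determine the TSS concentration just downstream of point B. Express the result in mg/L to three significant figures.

3.49 mg/L

After input A: C = (166·3.05 + 0.82·78) / 166.8 = 3.418 mg/L.
70.1 L/s = 0.0701 m³/s.
After input B: C = (166.8·3.418 + 0.0701·176) / 166.9 = 3.491 mg/L.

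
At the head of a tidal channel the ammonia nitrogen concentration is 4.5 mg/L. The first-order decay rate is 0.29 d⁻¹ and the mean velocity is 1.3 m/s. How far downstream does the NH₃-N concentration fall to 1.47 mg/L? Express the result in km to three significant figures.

From C = C₀·e^(−kt), t = ln(C₀/C)/k = ln(4.5/1.47)/0.29 = 1.119/0.29 = 3.858 d.
Distance = v·t = 1.3 m/s × 3.333e+05 s = 4.333e+05 m = 433.3 km.

433 km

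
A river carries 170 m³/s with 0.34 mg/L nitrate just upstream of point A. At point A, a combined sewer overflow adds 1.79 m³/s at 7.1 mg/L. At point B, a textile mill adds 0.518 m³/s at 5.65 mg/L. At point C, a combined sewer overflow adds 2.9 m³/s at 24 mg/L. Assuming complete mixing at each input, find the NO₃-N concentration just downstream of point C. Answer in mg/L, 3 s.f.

0.816 mg/L

After input A: C = (170·0.34 + 1.79·7.1) / 171.8 = 0.4104 mg/L.
After input B: C = (171.8·0.4104 + 0.518·5.65) / 172.3 = 0.4262 mg/L.
After input C: C = (172.3·0.4262 + 2.9·24) / 175.2 = 0.8164 mg/L.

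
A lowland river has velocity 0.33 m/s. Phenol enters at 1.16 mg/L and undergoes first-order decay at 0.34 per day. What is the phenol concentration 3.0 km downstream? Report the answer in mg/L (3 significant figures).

Travel time t = 3.0 km / 0.33 m/s = 3000/0.33 = 9091 s = 0.1052 d.
First-order decay: C = 1.16·exp(−0.34·0.1052) = 1.16·0.9649 = 1.119 mg/L.

1.12 mg/L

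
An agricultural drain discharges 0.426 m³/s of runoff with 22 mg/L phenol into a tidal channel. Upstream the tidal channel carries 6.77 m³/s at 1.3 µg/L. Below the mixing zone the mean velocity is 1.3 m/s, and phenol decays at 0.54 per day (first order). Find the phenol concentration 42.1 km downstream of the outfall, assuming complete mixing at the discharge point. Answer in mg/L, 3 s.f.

1.06 mg/L

1.3 µg/L = 0.0013 mg/L.
After complete mixing, C₀ = (0.426·22 + 6.77·0.0013) / 7.196 = 1.304 mg/L.
Travel time t = 4.21e+04 m / 1.3 m/s = 3.238e+04 s = 0.3748 d.
C = 1.304·exp(−0.54·0.3748) = 1.304·0.8168 = 1.065 mg/L.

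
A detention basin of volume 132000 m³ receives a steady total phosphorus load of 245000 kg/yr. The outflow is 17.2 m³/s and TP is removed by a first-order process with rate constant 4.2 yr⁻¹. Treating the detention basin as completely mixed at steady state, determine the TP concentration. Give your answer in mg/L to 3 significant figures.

Outflow Q = 17.2 m³/s × 3.156e+07 s/yr = 5.428e+08 m³/yr.
Steady-state CSTR mass balance: W = Q·C + k·V·C, so C = W/(Q + kV).
Q + kV = 5.428e+08 + 4.2·132000 = 5.433e+08 m³/yr.
C = 245000/5.433e+08 = 0.0004509 kg/m³ = 0.4509 mg/L.

0.451 mg/L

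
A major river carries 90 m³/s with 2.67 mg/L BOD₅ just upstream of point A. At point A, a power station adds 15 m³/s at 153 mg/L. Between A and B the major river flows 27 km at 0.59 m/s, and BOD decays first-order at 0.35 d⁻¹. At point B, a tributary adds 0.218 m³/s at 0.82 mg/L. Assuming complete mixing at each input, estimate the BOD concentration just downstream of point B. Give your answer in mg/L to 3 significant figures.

20.0 mg/L

After input A: C = (90·2.67 + 15·153) / 105 = 24.15 mg/L.
Over the 27 km reach to input B (t = 4.576e+04 s = 0.5297 d), decay gives C = 24.15·exp(−0.35·0.5297) = 20.06 mg/L.
After input B: C = (105·20.06 + 0.218·0.82) / 105.2 = 20.02 mg/L.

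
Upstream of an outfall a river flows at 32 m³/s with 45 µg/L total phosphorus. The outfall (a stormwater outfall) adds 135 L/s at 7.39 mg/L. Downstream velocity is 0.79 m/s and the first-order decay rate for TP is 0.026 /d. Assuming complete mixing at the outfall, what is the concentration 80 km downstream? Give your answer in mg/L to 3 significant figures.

135 L/s = 0.135 m³/s.
45 µg/L = 0.045 mg/L.
After complete mixing, C₀ = (0.135·7.39 + 32·0.045) / 32.13 = 0.07586 mg/L.
Travel time t = 8e+04 m / 0.79 m/s = 1.013e+05 s = 1.172 d.
C = 0.07586·exp(−0.026·1.172) = 0.07586·0.97 = 0.07358 mg/L.

0.0736 mg/L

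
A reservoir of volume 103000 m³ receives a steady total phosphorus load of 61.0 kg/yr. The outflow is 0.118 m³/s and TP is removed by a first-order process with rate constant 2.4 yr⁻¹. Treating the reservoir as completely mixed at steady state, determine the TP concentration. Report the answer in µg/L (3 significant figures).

15.4 µg/L

Outflow Q = 0.118 m³/s × 3.156e+07 s/yr = 3.724e+06 m³/yr.
Steady-state CSTR mass balance: W = Q·C + k·V·C, so C = W/(Q + kV).
Q + kV = 3.724e+06 + 2.4·103000 = 3.971e+06 m³/yr.
C = 61.0/3.971e+06 = 1.536e-05 kg/m³ = 0.01536 mg/L = 15.36 µg/L.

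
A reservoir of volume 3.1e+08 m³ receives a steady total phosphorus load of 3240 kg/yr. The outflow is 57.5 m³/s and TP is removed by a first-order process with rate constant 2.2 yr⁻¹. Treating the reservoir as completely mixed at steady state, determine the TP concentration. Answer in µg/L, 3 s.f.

Outflow Q = 57.5 m³/s × 3.156e+07 s/yr = 1.815e+09 m³/yr.
Steady-state CSTR mass balance: W = Q·C + k·V·C, so C = W/(Q + kV).
Q + kV = 1.815e+09 + 2.2·3.1e+08 = 2.497e+09 m³/yr.
C = 3240/2.497e+09 = 1.298e-06 kg/m³ = 0.001298 mg/L = 1.298 µg/L.

1.30 µg/L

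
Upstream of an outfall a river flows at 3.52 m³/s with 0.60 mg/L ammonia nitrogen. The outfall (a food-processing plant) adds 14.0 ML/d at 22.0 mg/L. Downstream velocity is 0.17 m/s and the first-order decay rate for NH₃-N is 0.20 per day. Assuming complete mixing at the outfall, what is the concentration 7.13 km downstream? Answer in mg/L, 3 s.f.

1.40 mg/L

14.0 ML/d = 0.162 m³/s.
After complete mixing, C₀ = (0.162·22 + 3.52·0.6) / 3.682 = 1.542 mg/L.
Travel time t = 7130 m / 0.17 m/s = 4.194e+04 s = 0.4854 d.
C = 1.542·exp(−0.20·0.4854) = 1.542·0.9075 = 1.399 mg/L.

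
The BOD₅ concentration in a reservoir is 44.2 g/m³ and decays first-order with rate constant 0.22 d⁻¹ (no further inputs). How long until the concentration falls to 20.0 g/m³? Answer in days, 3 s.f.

3.60 d

t = ln(C₀/C)/k = ln(44.2/20.0)/0.22 = 0.793/0.22 = 3.605 d.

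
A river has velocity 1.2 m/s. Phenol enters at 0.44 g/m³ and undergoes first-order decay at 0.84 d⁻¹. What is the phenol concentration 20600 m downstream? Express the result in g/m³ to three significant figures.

0.372 g/m³

Travel time t = 20600 m / 1.2 m/s = 2.06e+04/1.2 = 1.717e+04 s = 0.1987 d.
First-order decay: C = 0.44·exp(−0.84·0.1987) = 0.44·0.8463 = 0.3724 g/m³.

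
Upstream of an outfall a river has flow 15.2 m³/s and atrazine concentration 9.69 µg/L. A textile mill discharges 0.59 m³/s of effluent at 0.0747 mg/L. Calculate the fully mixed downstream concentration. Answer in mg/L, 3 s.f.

9.69 µg/L = 0.00969 mg/L.
Conservation of mass across the mixing zone: C = (0.59·0.0747 + 15.2·0.00969) / (0.59 + 15.2) = 0.1914/15.79 = 0.01212 mg/L.

0.0121 mg/L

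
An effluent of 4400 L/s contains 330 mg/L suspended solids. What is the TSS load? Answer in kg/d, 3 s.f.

125000 kg/d

4400 L/s = 4.4 m³/s.
Mass flux = Q·C = 4.4 m³/s × 330 g/m³ = 1452 g/s.
= 1452 g/s × 86.4 = 1.255e+05 kg/d.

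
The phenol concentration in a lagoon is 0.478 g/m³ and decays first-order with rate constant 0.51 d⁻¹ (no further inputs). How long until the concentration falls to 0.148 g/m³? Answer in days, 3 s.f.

t = ln(C₀/C)/k = ln(0.478/0.148)/0.51 = 1.172/0.51 = 2.299 d.

2.30 d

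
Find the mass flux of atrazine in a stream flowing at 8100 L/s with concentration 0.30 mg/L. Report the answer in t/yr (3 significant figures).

8100 L/s = 8.1 m³/s.
Mass flux = Q·C = 8.1 m³/s × 0.3 g/m³ = 2.43 g/s.
= 2.43 g/s × 31.56 = 76.68 t/yr.

76.7 t/yr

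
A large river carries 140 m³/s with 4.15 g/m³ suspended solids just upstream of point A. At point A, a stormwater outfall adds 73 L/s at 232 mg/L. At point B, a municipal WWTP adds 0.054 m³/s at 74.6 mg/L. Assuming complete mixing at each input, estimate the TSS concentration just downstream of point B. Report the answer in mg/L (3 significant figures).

73 L/s = 0.073 m³/s.
After input A: C = (140·4.15 + 0.073·232) / 140.1 = 4.269 mg/L.
After input B: C = (140.1·4.269 + 0.054·74.6) / 140.1 = 4.296 mg/L.

4.30 mg/L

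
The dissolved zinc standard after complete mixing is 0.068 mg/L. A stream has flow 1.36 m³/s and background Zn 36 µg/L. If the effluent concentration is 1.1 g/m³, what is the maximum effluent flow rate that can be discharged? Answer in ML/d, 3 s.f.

3.64 ML/d

36 µg/L = 0.036 mg/L.
Mass balance at complete mixing: C_std·(Q_w + Q_r) = Q_w·C_e + Q_r·C_b.
Rearranging, Q_w = Q_r·(C_std − C_b)/(C_e − C_std) = 1.36·(0.068 − 0.036) / (1.1 − 0.068) = 0.04217 m³/s.
= 3.644 ML/d.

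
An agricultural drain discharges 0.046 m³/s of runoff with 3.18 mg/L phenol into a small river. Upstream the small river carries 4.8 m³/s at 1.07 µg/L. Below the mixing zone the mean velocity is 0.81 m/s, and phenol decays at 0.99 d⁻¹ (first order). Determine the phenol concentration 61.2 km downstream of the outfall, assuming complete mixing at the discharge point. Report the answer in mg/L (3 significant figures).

1.07 µg/L = 0.00107 mg/L.
After complete mixing, C₀ = (0.046·3.18 + 4.8·0.00107) / 4.846 = 0.03125 mg/L.
Travel time t = 6.12e+04 m / 0.81 m/s = 7.556e+04 s = 0.8745 d.
C = 0.03125·exp(−0.99·0.8745) = 0.03125·0.4207 = 0.01315 mg/L.

0.0131 mg/L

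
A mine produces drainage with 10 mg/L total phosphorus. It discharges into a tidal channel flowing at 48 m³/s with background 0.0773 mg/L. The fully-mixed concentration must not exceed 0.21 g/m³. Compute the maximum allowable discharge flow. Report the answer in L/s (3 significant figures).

651 L/s

Mass balance at complete mixing: C_std·(Q_w + Q_r) = Q_w·C_e + Q_r·C_b.
Rearranging, Q_w = Q_r·(C_std − C_b)/(C_e − C_std) = 48·(0.21 − 0.0773) / (10 − 0.21) = 0.6506 m³/s.
= 650.6 L/s.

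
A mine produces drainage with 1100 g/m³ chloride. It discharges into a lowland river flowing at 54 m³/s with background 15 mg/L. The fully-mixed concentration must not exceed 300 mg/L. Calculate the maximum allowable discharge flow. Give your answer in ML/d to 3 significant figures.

1660 ML/d

Mass balance at complete mixing: C_std·(Q_w + Q_r) = Q_w·C_e + Q_r·C_b.
Rearranging, Q_w = Q_r·(C_std − C_b)/(C_e − C_std) = 54·(300 − 15) / (1100 − 300) = 19.24 m³/s.
= 1662 ML/d.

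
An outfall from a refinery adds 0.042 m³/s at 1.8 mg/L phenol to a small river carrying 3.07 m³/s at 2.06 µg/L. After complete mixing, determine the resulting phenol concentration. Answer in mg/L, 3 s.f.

0.0263 mg/L

2.06 µg/L = 0.00206 mg/L.
Conservation of mass across the mixing zone: C = (0.042·1.8 + 3.07·0.00206) / (0.042 + 3.07) = 0.08192/3.112 = 0.02633 mg/L.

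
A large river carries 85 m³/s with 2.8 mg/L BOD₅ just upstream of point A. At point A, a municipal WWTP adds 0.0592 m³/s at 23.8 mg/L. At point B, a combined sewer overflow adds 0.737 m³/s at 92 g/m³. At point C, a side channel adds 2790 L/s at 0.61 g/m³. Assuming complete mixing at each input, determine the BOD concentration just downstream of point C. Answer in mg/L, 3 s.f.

After input A: C = (85·2.8 + 0.0592·23.8) / 85.06 = 2.815 mg/L.
After input B: C = (85.06·2.815 + 0.737·92) / 85.8 = 3.581 mg/L.
2790 L/s = 2.79 m³/s.
After input C: C = (85.8·3.581 + 2.79·0.61) / 88.59 = 3.487 mg/L.

3.49 mg/L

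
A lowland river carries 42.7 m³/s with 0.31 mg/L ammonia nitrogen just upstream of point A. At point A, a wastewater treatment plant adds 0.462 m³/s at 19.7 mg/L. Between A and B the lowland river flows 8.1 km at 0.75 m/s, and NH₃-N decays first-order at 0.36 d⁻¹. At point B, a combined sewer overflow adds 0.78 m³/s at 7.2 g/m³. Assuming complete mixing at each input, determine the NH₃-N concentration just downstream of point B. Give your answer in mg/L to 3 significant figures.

After input A: C = (42.7·0.31 + 0.462·19.7) / 43.16 = 0.5175 mg/L.
Over the 8.1 km reach to input B (t = 1.08e+04 s = 0.125 d), decay gives C = 0.5175·exp(−0.36·0.125) = 0.4948 mg/L.
After input B: C = (43.16·0.4948 + 0.78·7.2) / 43.94 = 0.6138 mg/L.

0.614 mg/L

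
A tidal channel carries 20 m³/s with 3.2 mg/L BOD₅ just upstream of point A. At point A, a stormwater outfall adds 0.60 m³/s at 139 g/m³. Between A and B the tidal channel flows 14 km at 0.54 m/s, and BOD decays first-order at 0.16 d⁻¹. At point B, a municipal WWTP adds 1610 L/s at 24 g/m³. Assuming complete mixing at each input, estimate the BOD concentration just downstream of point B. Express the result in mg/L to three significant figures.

After input A: C = (20·3.2 + 0.6·139) / 20.6 = 7.155 mg/L.
Over the 14 km reach to input B (t = 2.593e+04 s = 0.3001 d), decay gives C = 7.155·exp(−0.16·0.3001) = 6.82 mg/L.
1610 L/s = 1.61 m³/s.
After input B: C = (20.6·6.82 + 1.61·24) / 22.21 = 8.065 mg/L.

8.07 mg/L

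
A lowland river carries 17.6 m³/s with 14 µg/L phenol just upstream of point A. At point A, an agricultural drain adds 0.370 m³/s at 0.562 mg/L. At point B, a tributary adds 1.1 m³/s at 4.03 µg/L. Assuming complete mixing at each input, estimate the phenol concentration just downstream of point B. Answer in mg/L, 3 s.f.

14 µg/L = 0.014 mg/L.
After input A: C = (17.6·0.014 + 0.37·0.562) / 17.97 = 0.02528 mg/L.
4.03 µg/L = 0.00403 mg/L.
After input B: C = (17.97·0.02528 + 1.1·0.00403) / 19.07 = 0.02406 mg/L.

0.0241 mg/L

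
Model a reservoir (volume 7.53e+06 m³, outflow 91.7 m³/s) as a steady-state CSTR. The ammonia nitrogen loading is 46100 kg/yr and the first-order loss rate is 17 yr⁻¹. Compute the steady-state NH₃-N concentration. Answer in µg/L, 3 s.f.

15.3 µg/L

Outflow Q = 91.7 m³/s × 3.156e+07 s/yr = 2.894e+09 m³/yr.
Steady-state CSTR mass balance: W = Q·C + k·V·C, so C = W/(Q + kV).
Q + kV = 2.894e+09 + 17·7.53e+06 = 3.022e+09 m³/yr.
C = 46100/3.022e+09 = 1.526e-05 kg/m³ = 0.01526 mg/L = 15.26 µg/L.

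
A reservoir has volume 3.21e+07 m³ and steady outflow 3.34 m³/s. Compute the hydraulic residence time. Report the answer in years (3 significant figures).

0.305 yr

Q = 3.34 m³/s × 3.156e+07 s/yr = 1.054e+08 m³/yr.
Hydraulic residence time τ = V/Q = 3.21e+07/1.054e+08 = 0.3045 yr.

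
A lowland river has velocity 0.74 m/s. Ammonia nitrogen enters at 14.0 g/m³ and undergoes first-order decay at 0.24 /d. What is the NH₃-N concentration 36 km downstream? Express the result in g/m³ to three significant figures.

12.2 g/m³

Travel time t = 36 km / 0.74 m/s = 3.6e+04/0.74 = 4.865e+04 s = 0.5631 d.
First-order decay: C = 14.0·exp(−0.24·0.5631) = 14.0·0.8736 = 12.23 g/m³.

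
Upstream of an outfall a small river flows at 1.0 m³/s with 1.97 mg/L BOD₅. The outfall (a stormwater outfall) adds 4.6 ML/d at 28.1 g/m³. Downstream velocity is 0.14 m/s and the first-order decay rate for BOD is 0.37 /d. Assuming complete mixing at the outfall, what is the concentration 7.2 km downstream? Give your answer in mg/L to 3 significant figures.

4.6 ML/d = 0.05324 m³/s.
After complete mixing, C₀ = (0.05324·28.1 + 1·1.97) / 1.053 = 3.291 mg/L.
Travel time t = 7200 m / 0.14 m/s = 5.143e+04 s = 0.5952 d.
C = 3.291·exp(−0.37·0.5952) = 3.291·0.8023 = 2.64 mg/L.

2.64 mg/L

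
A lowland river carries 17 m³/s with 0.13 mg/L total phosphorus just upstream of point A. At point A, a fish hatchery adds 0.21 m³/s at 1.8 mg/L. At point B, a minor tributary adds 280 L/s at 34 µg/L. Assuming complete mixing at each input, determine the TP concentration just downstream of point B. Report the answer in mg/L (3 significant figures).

After input A: C = (17·0.13 + 0.21·1.8) / 17.21 = 0.1504 mg/L.
280 L/s = 0.28 m³/s.
34 µg/L = 0.034 mg/L.
After input B: C = (17.21·0.1504 + 0.28·0.034) / 17.49 = 0.1485 mg/L.

0.149 mg/L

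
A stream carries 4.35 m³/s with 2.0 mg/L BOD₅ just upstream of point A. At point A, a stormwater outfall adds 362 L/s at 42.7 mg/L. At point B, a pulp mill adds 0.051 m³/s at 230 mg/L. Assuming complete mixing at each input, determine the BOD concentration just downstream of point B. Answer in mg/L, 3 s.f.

362 L/s = 0.362 m³/s.
After input A: C = (4.35·2 + 0.362·42.7) / 4.712 = 5.127 mg/L.
After input B: C = (4.712·5.127 + 0.051·230) / 4.763 = 7.535 mg/L.

7.53 mg/L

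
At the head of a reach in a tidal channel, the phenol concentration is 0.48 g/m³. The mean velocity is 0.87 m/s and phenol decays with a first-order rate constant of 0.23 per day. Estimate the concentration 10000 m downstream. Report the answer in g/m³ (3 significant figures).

0.466 g/m³

Travel time t = 10000 m / 0.87 m/s = 1e+04/0.87 = 1.149e+04 s = 0.133 d.
First-order decay: C = 0.48·exp(−0.23·0.133) = 0.48·0.9699 = 0.4655 g/m³.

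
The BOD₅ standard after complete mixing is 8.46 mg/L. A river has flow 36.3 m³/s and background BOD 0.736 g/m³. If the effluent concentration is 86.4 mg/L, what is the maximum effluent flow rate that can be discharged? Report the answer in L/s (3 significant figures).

3600 L/s

Mass balance at complete mixing: C_std·(Q_w + Q_r) = Q_w·C_e + Q_r·C_b.
Rearranging, Q_w = Q_r·(C_std − C_b)/(C_e − C_std) = 36.3·(8.46 − 0.736) / (86.4 − 8.46) = 3.597 m³/s.
= 3597 L/s.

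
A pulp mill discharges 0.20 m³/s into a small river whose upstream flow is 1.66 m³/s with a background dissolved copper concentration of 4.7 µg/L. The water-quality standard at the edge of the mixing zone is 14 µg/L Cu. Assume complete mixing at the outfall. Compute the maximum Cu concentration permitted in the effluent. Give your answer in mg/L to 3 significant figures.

0.0912 mg/L

4.7 µg/L = 0.0047 mg/L.
14 µg/L = 0.014 mg/L.
Mass balance: 0.014·1.86 = 0.2·Cₑ + 1.66·0.0047.
Cₑ = (0.02604 − 0.007802) / 0.2 = 0.09119 mg/L.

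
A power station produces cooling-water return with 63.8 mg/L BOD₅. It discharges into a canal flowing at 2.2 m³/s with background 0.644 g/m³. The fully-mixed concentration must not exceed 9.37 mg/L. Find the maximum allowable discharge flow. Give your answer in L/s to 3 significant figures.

353 L/s

Mass balance at complete mixing: C_std·(Q_w + Q_r) = Q_w·C_e + Q_r·C_b.
Rearranging, Q_w = Q_r·(C_std − C_b)/(C_e − C_std) = 2.2·(9.37 − 0.644) / (63.8 − 9.37) = 0.3527 m³/s.
= 352.7 L/s.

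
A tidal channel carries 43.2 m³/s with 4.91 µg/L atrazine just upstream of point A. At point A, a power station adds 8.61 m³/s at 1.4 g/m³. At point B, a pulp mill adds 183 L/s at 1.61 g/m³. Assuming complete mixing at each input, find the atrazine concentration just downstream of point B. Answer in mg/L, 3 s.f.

0.242 mg/L

4.91 µg/L = 0.00491 mg/L.
After input A: C = (43.2·0.00491 + 8.61·1.4) / 51.81 = 0.2368 mg/L.
183 L/s = 0.183 m³/s.
After input B: C = (51.81·0.2368 + 0.183·1.61) / 51.99 = 0.2416 mg/L.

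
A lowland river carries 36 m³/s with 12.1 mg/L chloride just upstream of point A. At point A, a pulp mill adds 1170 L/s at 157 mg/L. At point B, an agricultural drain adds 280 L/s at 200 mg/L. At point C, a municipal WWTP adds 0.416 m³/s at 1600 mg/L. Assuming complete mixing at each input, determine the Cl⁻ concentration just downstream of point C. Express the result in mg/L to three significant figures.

1170 L/s = 1.17 m³/s.
After input A: C = (36·12.1 + 1.17·157) / 37.17 = 16.66 mg/L.
280 L/s = 0.28 m³/s.
After input B: C = (37.17·16.66 + 0.28·200) / 37.45 = 18.03 mg/L.
After input C: C = (37.45·18.03 + 0.416·1600) / 37.87 = 35.41 mg/L.

35.4 mg/L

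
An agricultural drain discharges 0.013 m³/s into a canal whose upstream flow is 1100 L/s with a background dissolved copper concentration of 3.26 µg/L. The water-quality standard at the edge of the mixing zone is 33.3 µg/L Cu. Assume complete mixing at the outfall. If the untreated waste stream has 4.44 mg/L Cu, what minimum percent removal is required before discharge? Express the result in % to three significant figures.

1100 L/s = 1.1 m³/s.
3.26 µg/L = 0.00326 mg/L.
33.3 µg/L = 0.0333 mg/L.
Mass balance: 0.0333·1.113 = 0.013·Cₑ + 1.1·0.00326.
Cₑ = (0.03706 − 0.003586) / 0.013 = 2.575 mg/L.
Required removal = 1 − 2.575/4.44 = 42 %.

42.0 %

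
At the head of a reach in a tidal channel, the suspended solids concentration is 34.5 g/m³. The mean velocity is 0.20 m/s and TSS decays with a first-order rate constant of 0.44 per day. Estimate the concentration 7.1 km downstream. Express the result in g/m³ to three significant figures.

Travel time t = 7.1 km / 0.20 m/s = 7100/0.20 = 3.55e+04 s = 0.4109 d.
First-order decay: C = 34.5·exp(−0.44·0.4109) = 34.5·0.8346 = 28.79 g/m³.

28.8 g/m³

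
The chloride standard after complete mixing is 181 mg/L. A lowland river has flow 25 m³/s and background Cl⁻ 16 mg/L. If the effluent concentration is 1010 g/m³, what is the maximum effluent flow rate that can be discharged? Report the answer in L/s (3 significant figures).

Mass balance at complete mixing: C_std·(Q_w + Q_r) = Q_w·C_e + Q_r·C_b.
Rearranging, Q_w = Q_r·(C_std − C_b)/(C_e − C_std) = 25·(181 − 16) / (1010 − 181) = 4.976 m³/s.
= 4976 L/s.

4980 L/s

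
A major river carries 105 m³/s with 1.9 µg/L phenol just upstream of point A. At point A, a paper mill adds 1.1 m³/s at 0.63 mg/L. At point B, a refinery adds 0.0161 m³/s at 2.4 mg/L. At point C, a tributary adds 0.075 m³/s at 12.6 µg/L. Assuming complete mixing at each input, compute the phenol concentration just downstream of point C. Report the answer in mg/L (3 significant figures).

1.9 µg/L = 0.0019 mg/L.
After input A: C = (105·0.0019 + 1.1·0.63) / 106.1 = 0.008412 mg/L.
After input B: C = (106.1·0.008412 + 0.0161·2.4) / 106.1 = 0.008775 mg/L.
12.6 µg/L = 0.0126 mg/L.
After input C: C = (106.1·0.008775 + 0.075·0.0126) / 106.2 = 0.008777 mg/L.

0.00878 mg/L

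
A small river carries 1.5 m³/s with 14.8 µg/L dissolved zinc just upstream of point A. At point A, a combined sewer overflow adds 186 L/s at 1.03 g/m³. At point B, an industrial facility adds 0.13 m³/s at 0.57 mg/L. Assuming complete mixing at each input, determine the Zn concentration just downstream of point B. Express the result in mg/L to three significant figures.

0.159 mg/L

14.8 µg/L = 0.0148 mg/L.
186 L/s = 0.186 m³/s.
After input A: C = (1.5·0.0148 + 0.186·1.03) / 1.686 = 0.1268 mg/L.
After input B: C = (1.686·0.1268 + 0.13·0.57) / 1.816 = 0.1585 mg/L.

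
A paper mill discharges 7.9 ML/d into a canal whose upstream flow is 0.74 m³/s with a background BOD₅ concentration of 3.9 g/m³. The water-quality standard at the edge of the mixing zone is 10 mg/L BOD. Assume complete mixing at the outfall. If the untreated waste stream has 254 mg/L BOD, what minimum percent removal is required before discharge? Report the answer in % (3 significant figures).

7.9 ML/d = 0.09144 m³/s.
Mass balance: 10·0.8314 = 0.09144·Cₑ + 0.74·3.9.
Cₑ = (8.314 − 2.886) / 0.09144 = 59.37 mg/L.
Required removal = 1 − 59.37/254 = 76.63 %.

76.6 %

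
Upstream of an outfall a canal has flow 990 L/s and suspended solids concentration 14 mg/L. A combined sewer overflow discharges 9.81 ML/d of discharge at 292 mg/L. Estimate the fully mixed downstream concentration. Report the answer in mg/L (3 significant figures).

9.81 ML/d = 0.1135 m³/s.
990 L/s = 0.99 m³/s.
By mass balance at complete mixing, C = (0.1135·292 + 0.99·14) / (0.1135 + 0.99) = 47.01/1.104 = 42.6 mg/L.

42.6 mg/L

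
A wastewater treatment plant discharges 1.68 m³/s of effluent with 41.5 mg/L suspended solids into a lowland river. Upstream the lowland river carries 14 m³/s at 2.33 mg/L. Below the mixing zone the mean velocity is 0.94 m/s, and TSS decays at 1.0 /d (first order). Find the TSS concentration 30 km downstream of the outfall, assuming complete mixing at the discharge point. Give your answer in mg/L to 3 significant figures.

4.51 mg/L

After complete mixing, C₀ = (1.68·41.5 + 14·2.33) / 15.68 = 6.527 mg/L.
Travel time t = 3e+04 m / 0.94 m/s = 3.191e+04 s = 0.3694 d.
C = 6.527·exp(−1.0·0.3694) = 6.527·0.6912 = 4.511 mg/L.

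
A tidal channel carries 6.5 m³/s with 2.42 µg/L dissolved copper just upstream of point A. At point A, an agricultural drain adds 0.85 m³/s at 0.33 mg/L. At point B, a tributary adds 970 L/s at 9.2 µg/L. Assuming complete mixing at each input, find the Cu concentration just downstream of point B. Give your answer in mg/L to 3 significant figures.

0.0367 mg/L

2.42 µg/L = 0.00242 mg/L.
After input A: C = (6.5·0.00242 + 0.85·0.33) / 7.35 = 0.0403 mg/L.
970 L/s = 0.97 m³/s.
9.2 µg/L = 0.0092 mg/L.
After input B: C = (7.35·0.0403 + 0.97·0.0092) / 8.32 = 0.03668 mg/L.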